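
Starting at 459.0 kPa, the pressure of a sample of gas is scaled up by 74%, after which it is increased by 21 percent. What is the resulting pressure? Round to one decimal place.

Each change multiplies by a factor: 1.74 × 1.21 = 2.1054.
459.0 × 2.1054 = 966.3786 ≈ 966.4.

966.4 kPa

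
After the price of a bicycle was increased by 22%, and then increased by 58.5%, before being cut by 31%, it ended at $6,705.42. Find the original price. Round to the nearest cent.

$5,025.60

The overall multiplier applied was 1.22 × 1.585 × 0.69 = 1.334253.
So the original price was $6,705.42 ÷ 1.334253 ≈ $5,025.60.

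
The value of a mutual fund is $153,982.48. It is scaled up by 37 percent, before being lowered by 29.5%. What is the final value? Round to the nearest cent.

After the 37% increase: $153,982.48 × 1.37 = $210955.9976.
Apply the 29.5% decrease: $210955.9976 × 0.705 = $148723.978308 ≈ $148,723.98.

$148,723.98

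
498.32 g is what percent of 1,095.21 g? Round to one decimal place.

45.5%

498.32 g ÷ 1,095.21 g ≈ 45.5%.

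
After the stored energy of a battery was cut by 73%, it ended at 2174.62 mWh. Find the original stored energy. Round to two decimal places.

8054.15 mWh

The overall multiplier applied was 0.27.
So the original stored energy was 2174.62 ÷ 0.27 ≈ 8054.15 mWh.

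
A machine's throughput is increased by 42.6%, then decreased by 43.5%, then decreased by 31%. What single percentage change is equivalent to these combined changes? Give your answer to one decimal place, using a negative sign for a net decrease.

A 42.6% increase multiplies by 1.426.
Then a 43.5% decrease: 1.426 × 0.565 = 0.80569.
Then a 31% decrease: 0.80569 × 0.69 = 0.5559261.
Overall factor 0.5559261, i.e. -44.4%.

-44.4%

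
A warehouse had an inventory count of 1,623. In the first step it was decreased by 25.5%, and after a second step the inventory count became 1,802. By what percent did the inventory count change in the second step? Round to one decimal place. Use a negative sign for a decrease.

49.0%

After the first step: 1,623 × 0.745 = 1209.135.
Second-step multiplier: 1,802 ÷ 1209.135 ≈ 1.49032.
That is a change of 49.0%.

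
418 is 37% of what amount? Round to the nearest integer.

418 ÷ 0.37 ≈ 1130.

1130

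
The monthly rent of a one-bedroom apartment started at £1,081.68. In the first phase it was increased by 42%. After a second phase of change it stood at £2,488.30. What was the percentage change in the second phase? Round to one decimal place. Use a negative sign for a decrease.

62.0%

After the first phase: £1,081.68 × 1.42 = £1535.9856.
Second-phase multiplier: £2,488.30 ÷ £1535.9856 ≈ 1.62.
That is a change of 62.0%.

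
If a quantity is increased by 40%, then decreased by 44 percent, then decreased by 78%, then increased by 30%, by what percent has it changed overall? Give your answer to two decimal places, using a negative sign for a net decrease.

-77.58%

A 40% increase multiplies by 1.4.
Then a 44% decrease: 1.4 × 0.56 = 0.784.
Then a 78% decrease: 0.784 × 0.22 = 0.17248.
Then a 30% increase: 0.17248 × 1.3 = 0.224224.
Overall factor 0.224224, i.e. -77.58%.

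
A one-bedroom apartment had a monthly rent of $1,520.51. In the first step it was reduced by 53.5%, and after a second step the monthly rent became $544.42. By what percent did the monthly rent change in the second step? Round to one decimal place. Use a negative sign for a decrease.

After the first step: $1,520.51 × 0.465 = $707.03715.
Second-step multiplier: $544.42 ÷ $707.03715 ≈ 0.77.
That is a change of -23.0%.

-23.0%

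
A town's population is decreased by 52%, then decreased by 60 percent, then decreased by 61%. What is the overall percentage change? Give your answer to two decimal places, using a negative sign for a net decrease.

A 52% decrease multiplies by 0.48.
Then a 60% decrease: 0.48 × 0.4 = 0.192.
Then a 61% decrease: 0.192 × 0.39 = 0.07488.
Overall factor 0.07488, i.e. -92.51%.

-92.51%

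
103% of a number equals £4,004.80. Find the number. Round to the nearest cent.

£4,004.80 ÷ 1.03 ≈ £3,888.16.

£3,888.16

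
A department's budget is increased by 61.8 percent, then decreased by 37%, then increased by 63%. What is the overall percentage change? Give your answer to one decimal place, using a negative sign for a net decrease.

66.2%

A 61.8% increase multiplies by 1.618.
Then a 37% decrease: 1.618 × 0.63 = 1.01934.
Then a 63% increase: 1.01934 × 1.63 = 1.6615242.
Overall factor 1.6615242, i.e. 66.2%.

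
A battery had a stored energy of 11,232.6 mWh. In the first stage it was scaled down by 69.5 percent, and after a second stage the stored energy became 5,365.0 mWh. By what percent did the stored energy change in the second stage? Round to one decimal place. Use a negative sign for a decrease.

56.6%

After the first stage: 11,232.6 × 0.305 = 3425.943.
Second-stage multiplier: 5,365.0 ÷ 3425.943 ≈ 1.56599.
That is a change of 56.6%.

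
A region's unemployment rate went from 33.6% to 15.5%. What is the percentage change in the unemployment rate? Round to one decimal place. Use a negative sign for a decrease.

-53.9%

The change is 15.5 − 33.6 = -18.1 percentage points.
Relative to the original 33.6%, that is -18.1 ÷ 33.6 ≈ -53.9%.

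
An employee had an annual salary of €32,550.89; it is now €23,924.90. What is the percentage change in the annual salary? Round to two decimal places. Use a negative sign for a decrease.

Change: €23,924.90 − €32,550.89 = -€8,625.99.
Relative to the original: -€8,625.99 ÷ €32,550.89 ≈ -26.50%.

-26.50%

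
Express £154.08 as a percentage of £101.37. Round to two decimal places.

£154.08 ÷ £101.37 ≈ 152.00%.

152.00%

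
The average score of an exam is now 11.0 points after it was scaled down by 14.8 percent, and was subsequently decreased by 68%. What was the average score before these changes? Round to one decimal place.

40.3 points

Undoing the 68% decrease: 11.0 ÷ 0.32 = 34.375.
Undoing the 14.8% decrease: 34.375 ÷ 0.852 ≈ 40.3 points.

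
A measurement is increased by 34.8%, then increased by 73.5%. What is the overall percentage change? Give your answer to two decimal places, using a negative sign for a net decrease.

A 34.8% increase multiplies by 1.348.
Then a 73.5% increase: 1.348 × 1.735 = 2.33878.
Overall factor 2.33878, i.e. 133.88%.

133.88%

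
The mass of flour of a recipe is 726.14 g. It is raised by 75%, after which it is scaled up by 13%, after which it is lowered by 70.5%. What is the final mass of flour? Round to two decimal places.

Each change multiplies by a factor: 1.75 × 1.13 × 0.295 = 0.5833625.
726.14 × 0.5833625 = 423.60284575 ≈ 423.60.

423.60 g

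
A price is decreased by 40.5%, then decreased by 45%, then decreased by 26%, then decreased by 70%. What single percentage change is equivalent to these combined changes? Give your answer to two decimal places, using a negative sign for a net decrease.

The combined multiplier is 0.595 × 0.55 × 0.74 × 0.3 = 0.0726495.
That corresponds to a decrease of 92.74%.

-92.74%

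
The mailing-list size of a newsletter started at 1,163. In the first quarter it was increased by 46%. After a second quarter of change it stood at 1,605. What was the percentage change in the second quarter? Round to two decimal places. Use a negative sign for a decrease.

-5.48%

After the first quarter: 1,163 × 1.46 = 1697.98.
Second-quarter multiplier: 1,605 ÷ 1697.98 ≈ 0.945241.
That is a change of -5.48%.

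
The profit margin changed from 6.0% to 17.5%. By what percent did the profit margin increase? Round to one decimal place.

191.7%

The change is 17.5 − 6.0 = 11.5 percentage points.
Relative to the original 6.0%, that is 11.5 ÷ 6.0 ≈ 191.7%.
So the profit margin rose by 191.7%.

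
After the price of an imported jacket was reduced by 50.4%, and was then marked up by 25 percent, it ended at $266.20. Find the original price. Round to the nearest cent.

$429.35

Undoing the 25% increase: $266.20 ÷ 1.25 = $212.96.
Undoing the 50.4% decrease: $212.96 ÷ 0.496 ≈ $429.35.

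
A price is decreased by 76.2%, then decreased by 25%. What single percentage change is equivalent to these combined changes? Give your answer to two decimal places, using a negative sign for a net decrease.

The combined multiplier is 0.238 × 0.75 = 0.1785.
That corresponds to a decrease of 82.15%.

-82.15%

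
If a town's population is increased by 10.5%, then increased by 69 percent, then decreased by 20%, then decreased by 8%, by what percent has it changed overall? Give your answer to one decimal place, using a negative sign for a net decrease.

37.4%

A 10.5% increase multiplies by 1.105.
Then a 69% increase: 1.105 × 1.69 = 1.86745.
Then a 20% decrease: 1.86745 × 0.8 = 1.49396.
Then an 8% decrease: 1.49396 × 0.92 = 1.3744432.
Overall factor 1.3744432, i.e. 37.4%.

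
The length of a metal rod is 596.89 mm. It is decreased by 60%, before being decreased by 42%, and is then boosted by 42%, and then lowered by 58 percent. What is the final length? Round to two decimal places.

82.59 mm

Each change multiplies by a factor: 0.4 × 0.58 × 1.42 × 0.42 = 0.1383648.
596.89 × 0.1383648 = 82.588565472 ≈ 82.59.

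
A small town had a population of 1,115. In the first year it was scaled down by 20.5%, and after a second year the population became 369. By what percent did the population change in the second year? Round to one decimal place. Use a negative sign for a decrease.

After the first year: 1,115 × 0.795 = 886.425.
Second-year multiplier: 369 ÷ 886.425 ≈ 0.41628.
That is a change of -58.4%.

-58.4%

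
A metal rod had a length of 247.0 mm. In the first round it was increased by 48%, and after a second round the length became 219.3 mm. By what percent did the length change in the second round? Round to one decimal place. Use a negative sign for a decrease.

After the first round: 247.0 × 1.48 = 365.56.
Second-round multiplier: 219.3 ÷ 365.56 ≈ 0.5999.
That is a change of -40.0%.

-40.0%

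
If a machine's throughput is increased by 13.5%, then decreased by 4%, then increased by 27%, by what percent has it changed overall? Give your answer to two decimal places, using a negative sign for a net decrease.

A 13.5% increase multiplies by 1.135.
Then a 4% decrease: 1.135 × 0.96 = 1.0896.
Then a 27% increase: 1.0896 × 1.27 = 1.383792.
Overall factor 1.383792, i.e. 38.38%.

38.38%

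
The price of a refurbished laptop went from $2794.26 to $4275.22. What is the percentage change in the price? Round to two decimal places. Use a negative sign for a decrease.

Change: $4275.22 − $2794.26 = $1480.96.
Relative to the original: $1480.96 ÷ $2794.26 ≈ 53.00%.

53.00%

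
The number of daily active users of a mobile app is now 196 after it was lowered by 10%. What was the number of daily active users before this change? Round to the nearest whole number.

218

The overall multiplier applied was 0.9.
So the original number of daily active users was 196 ÷ 0.9 ≈ 218.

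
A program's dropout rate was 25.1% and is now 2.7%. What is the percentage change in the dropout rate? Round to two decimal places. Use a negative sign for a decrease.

-89.24%

The change is 2.7 − 25.1 = -22.4 percentage points.
Relative to the original 25.1%, that is -22.4 ÷ 25.1 ≈ -89.24%.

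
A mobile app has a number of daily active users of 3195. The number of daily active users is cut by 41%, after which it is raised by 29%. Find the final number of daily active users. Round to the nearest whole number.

2432

41% decrease: 3195 × 0.59 = 1885.05.
Apply the 29% increase: 1885.05 × 1.29 = 2431.7145 ≈ 2432.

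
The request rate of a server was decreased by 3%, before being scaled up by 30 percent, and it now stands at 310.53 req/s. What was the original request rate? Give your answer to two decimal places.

246.26 req/s

The overall multiplier applied was 0.97 × 1.3 = 1.261.
So the original request rate was 310.53 ÷ 1.261 ≈ 246.26 req/s.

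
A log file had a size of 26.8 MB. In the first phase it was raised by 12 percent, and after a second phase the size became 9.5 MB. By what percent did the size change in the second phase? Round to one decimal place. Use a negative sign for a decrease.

-68.4%

After the first phase: 26.8 × 1.12 = 30.016.
Second-phase multiplier: 9.5 ÷ 30.016 ≈ 0.3165.
That is a change of -68.4%.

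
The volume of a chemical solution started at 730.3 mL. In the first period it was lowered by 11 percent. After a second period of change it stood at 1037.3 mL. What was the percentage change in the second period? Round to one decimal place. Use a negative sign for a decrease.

59.6%

After the first period: 730.3 × 0.89 = 649.967.
Second-period multiplier: 1037.3 ÷ 649.967 ≈ 1.59593.
That is a change of 59.6%.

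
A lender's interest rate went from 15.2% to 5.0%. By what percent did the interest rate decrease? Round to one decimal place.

67.1%

The change is 5.0 − 15.2 = -10.2 percentage points.
Relative to the original 15.2%, that is -10.2 ÷ 15.2 ≈ -67.1%.
So the interest rate fell by 67.1%.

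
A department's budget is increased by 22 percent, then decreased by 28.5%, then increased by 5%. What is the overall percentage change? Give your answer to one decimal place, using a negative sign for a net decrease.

A 22% increase multiplies by 1.22.
Then a 28.5% decrease: 1.22 × 0.715 = 0.8723.
Then a 5% increase: 0.8723 × 1.05 = 0.915915.
Overall factor 0.915915, i.e. -8.4%.

-8.4%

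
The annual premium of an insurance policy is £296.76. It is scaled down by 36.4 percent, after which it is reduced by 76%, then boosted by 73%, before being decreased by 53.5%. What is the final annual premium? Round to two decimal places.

£36.44

After the 36.4% decrease: £296.76 × 0.636 = £188.73936.
Apply the 76% decrease: £188.73936 × 0.24 = £45.2974464.
After the 73% increase: £45.2974464 × 1.73 = £78.364582272.
After the 53.5% decrease: £78.364582272 × 0.465 = £36.43953075648 ≈ £36.44.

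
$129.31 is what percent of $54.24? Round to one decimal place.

$129.31 ÷ $54.24 ≈ 238.4%.

238.4%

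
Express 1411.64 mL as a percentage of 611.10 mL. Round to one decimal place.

231.0%

1411.64 mL ÷ 611.10 mL ≈ 231.0%.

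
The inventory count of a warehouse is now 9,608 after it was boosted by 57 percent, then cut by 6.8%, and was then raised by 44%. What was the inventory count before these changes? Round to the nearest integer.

The overall multiplier applied was 1.57 × 0.932 × 1.44 = 2.1070656.
So the original inventory count was 9,608 ÷ 2.1070656 ≈ 4,560.

4,560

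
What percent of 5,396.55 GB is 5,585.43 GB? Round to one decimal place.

5,585.43 GB ÷ 5,396.55 GB ≈ 103.5%.

103.5%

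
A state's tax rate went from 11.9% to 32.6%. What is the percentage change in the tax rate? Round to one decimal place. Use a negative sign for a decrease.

The change is 32.6 − 11.9 = 20.7 percentage points.
Relative to the original 11.9%, that is 20.7 ÷ 11.9 ≈ 173.9%.

173.9%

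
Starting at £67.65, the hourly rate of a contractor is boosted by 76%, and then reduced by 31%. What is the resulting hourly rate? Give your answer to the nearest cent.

£82.15

76% increase: £67.65 × 1.76 = £119.064.
After the 31% decrease: £119.064 × 0.69 = £82.15416 ≈ £82.15.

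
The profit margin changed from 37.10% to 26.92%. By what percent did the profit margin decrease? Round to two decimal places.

27.44%

The change is 26.92 − 37.10 = -10.18 percentage points.
Relative to the original 37.10%, that is -10.18 ÷ 37.10 ≈ -27.44%.
So the profit margin fell by 27.44%.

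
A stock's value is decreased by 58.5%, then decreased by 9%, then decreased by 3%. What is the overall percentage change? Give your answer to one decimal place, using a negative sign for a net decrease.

The combined multiplier is 0.415 × 0.91 × 0.97 = 0.3663205.
That corresponds to a decrease of 63.4%.

-63.4%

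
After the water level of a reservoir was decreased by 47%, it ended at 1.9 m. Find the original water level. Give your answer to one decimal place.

3.6 m

The overall multiplier applied was 0.53.
So the original water level was 1.9 ÷ 0.53 ≈ 3.6 m.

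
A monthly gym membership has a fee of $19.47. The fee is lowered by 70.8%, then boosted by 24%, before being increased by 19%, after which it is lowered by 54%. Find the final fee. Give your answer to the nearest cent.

Each change multiplies by a factor: 0.292 × 1.24 × 1.19 × 0.46 = 0.198202592.
$19.47 × 0.198202592 = $3.85900446624 ≈ $3.86.

$3.86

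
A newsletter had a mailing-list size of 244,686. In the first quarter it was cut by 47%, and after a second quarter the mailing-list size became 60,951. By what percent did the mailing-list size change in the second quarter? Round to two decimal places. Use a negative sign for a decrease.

-53.00%

After the first quarter: 244,686 × 0.53 = 129683.58.
Second-quarter multiplier: 60,951 ÷ 129683.58 ≈ 0.469998.
That is a change of -53.00%.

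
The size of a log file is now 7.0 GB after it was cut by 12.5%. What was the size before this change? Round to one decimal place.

The overall multiplier applied was 0.875.
So the original size was 7.0 ÷ 0.875 = 8.0 GB.

8.0 GB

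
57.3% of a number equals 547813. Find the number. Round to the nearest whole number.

956044

547813 ÷ 0.573 ≈ 956044.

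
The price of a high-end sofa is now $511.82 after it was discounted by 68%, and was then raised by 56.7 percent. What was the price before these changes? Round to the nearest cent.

$1,020.70

Undoing the 56.7% increase: $511.82 ÷ 1.567 ≈ $326.624123.
Undoing the 68% decrease: $326.624123 ÷ 0.32 ≈ $1,020.70.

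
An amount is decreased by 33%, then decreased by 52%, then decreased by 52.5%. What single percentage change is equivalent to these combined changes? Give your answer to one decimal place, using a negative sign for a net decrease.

-84.7%

A 33% decrease multiplies by 0.67.
Then a 52% decrease: 0.67 × 0.48 = 0.3216.
Then a 52.5% decrease: 0.3216 × 0.475 = 0.15276.
Overall factor 0.15276, i.e. -84.7%.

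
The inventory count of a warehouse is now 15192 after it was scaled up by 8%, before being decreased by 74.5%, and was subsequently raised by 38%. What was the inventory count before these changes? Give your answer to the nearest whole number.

The overall multiplier applied was 1.08 × 0.255 × 1.38 = 0.380052.
So the original inventory count was 15192 ÷ 0.380052 ≈ 39973.

39973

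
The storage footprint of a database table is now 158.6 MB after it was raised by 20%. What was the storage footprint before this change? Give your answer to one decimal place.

132.2 MB

The overall multiplier applied was 1.2.
So the original storage footprint was 158.6 ÷ 1.2 ≈ 132.2 MB.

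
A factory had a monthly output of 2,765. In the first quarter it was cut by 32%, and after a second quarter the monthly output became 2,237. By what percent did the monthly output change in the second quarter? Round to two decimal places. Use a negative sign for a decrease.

After the first quarter: 2,765 × 0.68 = 1880.2.
Second-quarter multiplier: 2,237 ÷ 1880.2 ≈ 1.189767.
That is a change of 18.98%.

18.98%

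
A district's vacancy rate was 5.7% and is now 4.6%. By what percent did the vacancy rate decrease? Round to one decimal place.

The change is 4.6 − 5.7 = -1.1 percentage points.
Relative to the original 5.7%, that is -1.1 ÷ 5.7 ≈ -19.3%.
So the vacancy rate fell by 19.3%.

19.3%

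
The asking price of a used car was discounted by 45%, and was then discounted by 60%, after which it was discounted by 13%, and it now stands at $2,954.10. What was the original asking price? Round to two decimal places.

$15,434.17

Undoing the 13% decrease: $2,954.10 ÷ 0.87 ≈ $3395.517241.
Undoing the 60% decrease: $3395.517241 ÷ 0.4 ≈ $8488.793103.
Undoing the 45% decrease: $8488.793103 ÷ 0.55 ≈ $15,434.17.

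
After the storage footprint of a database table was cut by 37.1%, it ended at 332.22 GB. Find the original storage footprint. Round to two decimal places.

528.17 GB

The overall multiplier applied was 0.629.
So the original storage footprint was 332.22 ÷ 0.629 ≈ 528.17 GB.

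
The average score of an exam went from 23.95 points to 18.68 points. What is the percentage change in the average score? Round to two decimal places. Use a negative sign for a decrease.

-22.00%

Change: 18.68 − 23.95 = -5.27.
Relative to the original: -5.27 ÷ 23.95 ≈ -22.00%.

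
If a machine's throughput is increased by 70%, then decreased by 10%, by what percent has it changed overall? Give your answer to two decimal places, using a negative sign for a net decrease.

The combined multiplier is 1.7 × 0.9 = 1.53.
That corresponds to an increase of 53.00%.

53.00%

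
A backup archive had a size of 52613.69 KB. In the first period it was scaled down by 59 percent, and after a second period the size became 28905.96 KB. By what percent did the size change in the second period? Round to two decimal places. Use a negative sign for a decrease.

34.00%

After the first period: 52613.69 × 0.41 = 21571.6129.
Second-period multiplier: 28905.96 ÷ 21571.6129 ≈ 1.34.
That is a change of 34.00%.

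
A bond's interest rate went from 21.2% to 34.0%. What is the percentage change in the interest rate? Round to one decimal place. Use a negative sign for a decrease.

The change is 34.0 − 21.2 = 12.8 percentage points.
Relative to the original 21.2%, that is 12.8 ÷ 21.2 ≈ 60.4%.

60.4%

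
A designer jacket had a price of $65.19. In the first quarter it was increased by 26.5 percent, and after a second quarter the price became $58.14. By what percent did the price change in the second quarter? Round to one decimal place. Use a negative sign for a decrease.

After the first quarter: $65.19 × 1.265 = $82.46535.
Second-quarter multiplier: $58.14 ÷ $82.46535 ≈ 0.70502.
That is a change of -29.5%.

-29.5%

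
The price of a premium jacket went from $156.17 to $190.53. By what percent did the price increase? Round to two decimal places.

22.00%

Change: $190.53 − $156.17 = $34.36.
Relative to the original: $34.36 ÷ $156.17 ≈ 22.00%.
So the price increased by 22.00%.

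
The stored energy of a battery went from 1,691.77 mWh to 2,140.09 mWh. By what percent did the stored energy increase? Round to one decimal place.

26.5%

Change: 2,140.09 − 1,691.77 = 448.32.
Relative to the original: 448.32 ÷ 1,691.77 ≈ 26.5%.
So the stored energy increased by 26.5%.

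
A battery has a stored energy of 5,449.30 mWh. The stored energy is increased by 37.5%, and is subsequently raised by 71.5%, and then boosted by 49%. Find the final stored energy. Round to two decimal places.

Apply the 37.5% increase: 5,449.30 × 1.375 = 7492.7875.
71.5% increase: 7492.7875 × 1.715 = 12850.1305625.
After the 49% increase: 12850.1305625 × 1.49 = 19146.694538125 ≈ 19,146.69.

19,146.69 mWh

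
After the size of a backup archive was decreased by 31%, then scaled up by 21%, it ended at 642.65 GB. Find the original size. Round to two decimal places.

Undoing the 21% increase: 642.65 ÷ 1.21 ≈ 531.115702.
Undoing the 31% decrease: 531.115702 ÷ 0.69 ≈ 769.73 GB.

769.73 GB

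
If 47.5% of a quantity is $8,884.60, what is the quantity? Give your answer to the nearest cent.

$18,704.42

$8,884.60 ÷ 0.475 ≈ $18,704.42.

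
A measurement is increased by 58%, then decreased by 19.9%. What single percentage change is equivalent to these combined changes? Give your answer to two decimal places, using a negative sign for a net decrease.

26.56%

The combined multiplier is 1.58 × 0.801 = 1.26558.
That corresponds to an increase of 26.56%.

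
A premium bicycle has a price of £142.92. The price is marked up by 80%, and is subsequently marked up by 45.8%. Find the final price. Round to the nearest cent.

£375.08

80% increase: £142.92 × 1.8 = £257.256.
Apply the 45.8% increase: £257.256 × 1.458 = £375.079248 ≈ £375.08.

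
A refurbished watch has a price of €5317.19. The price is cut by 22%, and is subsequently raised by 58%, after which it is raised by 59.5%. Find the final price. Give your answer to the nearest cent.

After the 22% decrease: €5317.19 × 0.78 = €4147.4082.
58% increase: €4147.4082 × 1.58 = €6552.904956.
Apply the 59.5% increase: €6552.904956 × 1.595 = €10451.88340482 ≈ €10451.88.

€10451.88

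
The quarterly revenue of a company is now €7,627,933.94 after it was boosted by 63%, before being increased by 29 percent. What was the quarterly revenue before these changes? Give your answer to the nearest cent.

Undoing the 29% increase: €7,627,933.94 ÷ 1.29 ≈ €5913127.085271.
Undoing the 63% increase: €5913127.085271 ÷ 1.63 ≈ €3,627,685.33.

€3,627,685.33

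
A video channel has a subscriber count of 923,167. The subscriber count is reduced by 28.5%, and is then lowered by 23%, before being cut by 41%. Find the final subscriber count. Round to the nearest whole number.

28.5% decrease: 923,167 × 0.715 = 660064.405.
Apply the 23% decrease: 660064.405 × 0.77 = 508249.59185.
Apply the 41% decrease: 508249.59185 × 0.59 = 299867.2591915 ≈ 299,867.

299,867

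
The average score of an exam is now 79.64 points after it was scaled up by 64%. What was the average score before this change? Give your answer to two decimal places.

48.56 points

The overall multiplier applied was 1.64.
So the original average score was 79.64 ÷ 1.64 ≈ 48.56 points.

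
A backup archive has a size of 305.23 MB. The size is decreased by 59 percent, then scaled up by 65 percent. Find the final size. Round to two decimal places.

Each change multiplies by a factor: 0.41 × 1.65 = 0.6765.
305.23 × 0.6765 = 206.488095 ≈ 206.49.

206.49 MB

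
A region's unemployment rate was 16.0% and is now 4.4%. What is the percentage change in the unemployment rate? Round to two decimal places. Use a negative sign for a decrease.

The change is 4.4 − 16.0 = -11.6 percentage points.
Relative to the original 16.0%, that is -11.6 ÷ 16.0 = -72.50%.

-72.50%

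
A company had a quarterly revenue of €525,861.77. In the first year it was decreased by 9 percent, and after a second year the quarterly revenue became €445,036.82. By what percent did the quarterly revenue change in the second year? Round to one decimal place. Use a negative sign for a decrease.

-7.0%

After the first year: €525,861.77 × 0.91 = €478534.2107.
Second-year multiplier: €445,036.82 ÷ €478534.2107 ≈ 0.93.
That is a change of -7.0%.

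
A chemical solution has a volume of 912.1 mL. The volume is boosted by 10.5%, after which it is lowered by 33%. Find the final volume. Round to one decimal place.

675.3 mL

Each change multiplies by a factor: 1.105 × 0.67 = 0.74035.
912.1 × 0.74035 = 675.273235 ≈ 675.3.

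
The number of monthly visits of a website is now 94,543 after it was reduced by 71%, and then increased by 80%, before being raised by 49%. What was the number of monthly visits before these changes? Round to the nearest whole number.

121,555

Undoing the 49% increase: 94,543 ÷ 1.49 ≈ 63451.677852.
Undoing the 80% increase: 63451.677852 ÷ 1.8 = 35250.93214.
Undoing the 71% decrease: 35250.93214 ÷ 0.29 ≈ 121,555.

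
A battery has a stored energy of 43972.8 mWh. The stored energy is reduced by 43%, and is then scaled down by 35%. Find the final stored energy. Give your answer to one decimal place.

16291.9 mWh

43% decrease: 43972.8 × 0.57 = 25064.496.
35% decrease: 25064.496 × 0.65 = 16291.9224 ≈ 16291.9.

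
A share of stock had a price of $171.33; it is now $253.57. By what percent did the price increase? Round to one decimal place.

Change: $253.57 − $171.33 = $82.24.
Relative to the original: $82.24 ÷ $171.33 ≈ 48.0%.
So the price increased by 48.0%.

48.0%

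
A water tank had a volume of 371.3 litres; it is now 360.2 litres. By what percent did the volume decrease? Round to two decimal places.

Change: 360.2 − 371.3 = -11.1.
Relative to the original: -11.1 ÷ 371.3 ≈ -2.99%.
So the volume decreased by 2.99%.

2.99%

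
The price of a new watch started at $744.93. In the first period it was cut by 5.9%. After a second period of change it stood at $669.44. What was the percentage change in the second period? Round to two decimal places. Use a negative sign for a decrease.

-4.50%

After the first period: $744.93 × 0.941 = $700.97913.
Second-period multiplier: $669.44 ÷ $700.97913 ≈ 0.955007.
That is a change of -4.50%.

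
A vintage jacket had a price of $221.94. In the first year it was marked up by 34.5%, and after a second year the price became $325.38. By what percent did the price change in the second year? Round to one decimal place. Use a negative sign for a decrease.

9.0%

After the first year: $221.94 × 1.345 = $298.5093.
Second-year multiplier: $325.38 ÷ $298.5093 ≈ 1.09002.
That is a change of 9.0%.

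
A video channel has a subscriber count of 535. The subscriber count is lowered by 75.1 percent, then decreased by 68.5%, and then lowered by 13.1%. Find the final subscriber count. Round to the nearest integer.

36

After the 75.1% decrease: 535 × 0.249 = 133.215.
After the 68.5% decrease: 133.215 × 0.315 = 41.962725.
Apply the 13.1% decrease: 41.962725 × 0.869 = 36.465608025 ≈ 36.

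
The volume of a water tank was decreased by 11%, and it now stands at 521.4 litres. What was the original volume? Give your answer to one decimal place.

The overall multiplier applied was 0.89.
So the original volume was 521.4 ÷ 0.89 ≈ 585.8 litres.

585.8 litres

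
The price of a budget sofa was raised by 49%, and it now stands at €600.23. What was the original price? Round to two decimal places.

€402.84

The overall multiplier applied was 1.49.
So the original price was €600.23 ÷ 1.49 ≈ €402.84.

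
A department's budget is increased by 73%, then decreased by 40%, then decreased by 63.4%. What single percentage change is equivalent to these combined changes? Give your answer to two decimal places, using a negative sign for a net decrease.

The combined multiplier is 1.73 × 0.6 × 0.366 = 0.379908.
That corresponds to a decrease of 62.01%.

-62.01%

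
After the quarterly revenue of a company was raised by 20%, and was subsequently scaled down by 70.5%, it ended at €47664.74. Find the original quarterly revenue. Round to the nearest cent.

€134646.16

The overall multiplier applied was 1.2 × 0.295 = 0.354.
So the original quarterly revenue was €47664.74 ÷ 0.354 ≈ €134646.16.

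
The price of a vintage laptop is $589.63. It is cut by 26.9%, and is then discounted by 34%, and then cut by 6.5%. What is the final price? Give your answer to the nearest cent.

$265.98

26.9% decrease: $589.63 × 0.731 = $431.01953.
Apply the 34% decrease: $431.01953 × 0.66 = $284.4728898.
After the 6.5% decrease: $284.4728898 × 0.935 = $265.982151963 ≈ $265.98.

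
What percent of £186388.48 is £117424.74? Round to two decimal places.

63.00%

£117424.74 ÷ £186388.48 ≈ 63.00%.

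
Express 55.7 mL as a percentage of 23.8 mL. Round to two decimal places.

234.03%

55.7 mL ÷ 23.8 mL ≈ 234.03%.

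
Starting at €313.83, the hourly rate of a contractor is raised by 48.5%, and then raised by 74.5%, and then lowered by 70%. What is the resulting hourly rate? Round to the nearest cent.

Each change multiplies by a factor: 1.485 × 1.745 × 0.3 = 0.7773975.
€313.83 × 0.7773975 = €243.970657425 ≈ €243.97.

€243.97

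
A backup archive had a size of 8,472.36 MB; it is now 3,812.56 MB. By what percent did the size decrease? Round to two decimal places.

Change: 3,812.56 − 8,472.36 = -4,659.80.
Relative to the original: -4,659.80 ÷ 8,472.36 ≈ -55.00%.
So the size decreased by 55.00%.

55.00%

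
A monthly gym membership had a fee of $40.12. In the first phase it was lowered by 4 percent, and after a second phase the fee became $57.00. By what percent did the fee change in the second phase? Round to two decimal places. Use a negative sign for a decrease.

47.99%

After the first phase: $40.12 × 0.96 = $38.5152.
Second-phase multiplier: $57.00 ÷ $38.5152 ≈ 1.479935.
That is a change of 47.99%.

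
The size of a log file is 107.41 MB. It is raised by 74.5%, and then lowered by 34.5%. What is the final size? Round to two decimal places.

122.77 MB

After the 74.5% increase: 107.41 × 1.745 = 187.43045.
After the 34.5% decrease: 187.43045 × 0.655 = 122.76694475 ≈ 122.77.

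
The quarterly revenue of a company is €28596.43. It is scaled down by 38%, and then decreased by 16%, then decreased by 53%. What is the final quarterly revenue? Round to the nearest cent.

€6999.72

After the 38% decrease: €28596.43 × 0.62 = €17729.7866.
16% decrease: €17729.7866 × 0.84 = €14893.020744.
53% decrease: €14893.020744 × 0.47 = €6999.71974968 ≈ €6999.72.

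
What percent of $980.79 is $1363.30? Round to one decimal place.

$1363.30 ÷ $980.79 ≈ 139.0%.

139.0%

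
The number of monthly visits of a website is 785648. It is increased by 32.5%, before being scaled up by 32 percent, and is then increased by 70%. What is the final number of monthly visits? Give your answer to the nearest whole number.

2335967

32.5% increase: 785648 × 1.325 = 1040983.6.
Apply the 32% increase: 1040983.6 × 1.32 = 1374098.352.
70% increase: 1374098.352 × 1.7 = 2335967.1984 ≈ 2335967.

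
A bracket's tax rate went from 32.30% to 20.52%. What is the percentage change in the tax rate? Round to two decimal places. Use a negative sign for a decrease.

-36.47%

The change is 20.52 − 32.30 = -11.78 percentage points.
Relative to the original 32.30%, that is -11.78 ÷ 32.30 ≈ -36.47%.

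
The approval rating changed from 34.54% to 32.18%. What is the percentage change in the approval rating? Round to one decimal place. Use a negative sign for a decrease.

The change is 32.18 − 34.54 = -2.36 percentage points.
Relative to the original 34.54%, that is -2.36 ÷ 34.54 ≈ -6.8%.

-6.8%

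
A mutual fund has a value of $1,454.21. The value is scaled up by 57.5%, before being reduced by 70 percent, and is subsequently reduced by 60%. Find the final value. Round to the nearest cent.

Each change multiplies by a factor: 1.575 × 0.3 × 0.4 = 0.189.
$1,454.21 × 0.189 = $274.84569 ≈ $274.85.

$274.85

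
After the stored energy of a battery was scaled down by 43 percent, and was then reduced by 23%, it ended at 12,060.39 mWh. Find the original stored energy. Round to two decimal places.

The overall multiplier applied was 0.57 × 0.77 = 0.4389.
So the original stored energy was 12,060.39 ÷ 0.4389 ≈ 27,478.67 mWh.

27,478.67 mWh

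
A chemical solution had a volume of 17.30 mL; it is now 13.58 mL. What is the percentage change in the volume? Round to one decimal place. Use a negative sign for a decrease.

-21.5%

Change: 13.58 − 17.30 = -3.72.
Relative to the original: -3.72 ÷ 17.30 ≈ -21.5%.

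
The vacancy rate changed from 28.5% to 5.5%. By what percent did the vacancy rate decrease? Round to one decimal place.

The change is 5.5 − 28.5 = -23.0 percentage points.
Relative to the original 28.5%, that is -23.0 ÷ 28.5 ≈ -80.7%.
So the vacancy rate fell by 80.7%.

80.7%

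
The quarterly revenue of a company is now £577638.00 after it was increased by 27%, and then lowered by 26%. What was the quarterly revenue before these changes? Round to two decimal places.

The overall multiplier applied was 1.27 × 0.74 = 0.9398.
So the original quarterly revenue was £577638.00 ÷ 0.9398 ≈ £614639.28.

£614639.28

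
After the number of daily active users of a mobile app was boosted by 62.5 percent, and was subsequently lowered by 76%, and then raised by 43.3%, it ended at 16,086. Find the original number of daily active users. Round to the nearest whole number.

28,783

The overall multiplier applied was 1.625 × 0.24 × 1.433 = 0.55887.
So the original number of daily active users was 16,086 ÷ 0.55887 ≈ 28,783.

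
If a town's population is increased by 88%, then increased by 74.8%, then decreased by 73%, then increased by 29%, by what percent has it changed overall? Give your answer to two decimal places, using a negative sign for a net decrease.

An 88% increase multiplies by 1.88.
Then a 74.8% increase: 1.88 × 1.748 = 3.28624.
Then a 73% decrease: 3.28624 × 0.27 = 0.8872848.
Then a 29% increase: 0.8872848 × 1.29 = 1.144597392.
Overall factor 1.144597392, i.e. 14.46%.

14.46%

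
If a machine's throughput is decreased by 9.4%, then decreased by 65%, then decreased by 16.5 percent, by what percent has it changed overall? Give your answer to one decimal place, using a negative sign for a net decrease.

The combined multiplier is 0.906 × 0.35 × 0.835 = 0.2647785.
That corresponds to a decrease of 73.5%.

-73.5%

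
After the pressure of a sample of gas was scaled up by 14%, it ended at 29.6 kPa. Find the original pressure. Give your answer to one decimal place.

26.0 kPa

The overall multiplier applied was 1.14.
So the original pressure was 29.6 ÷ 1.14 ≈ 26.0 kPa.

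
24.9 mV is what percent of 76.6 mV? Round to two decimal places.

32.51%

24.9 mV ÷ 76.6 mV ≈ 32.51%.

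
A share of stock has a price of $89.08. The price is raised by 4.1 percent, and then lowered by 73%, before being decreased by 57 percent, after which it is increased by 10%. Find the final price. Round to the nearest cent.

Each change multiplies by a factor: 1.041 × 0.27 × 0.43 × 1.1 = 0.13294611.
$89.08 × 0.13294611 = $11.8428394788 ≈ $11.84.

$11.84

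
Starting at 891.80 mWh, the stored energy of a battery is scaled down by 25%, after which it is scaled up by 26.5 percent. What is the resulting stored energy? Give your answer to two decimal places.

After the 25% decrease: 891.80 × 0.75 = 668.85.
26.5% increase: 668.85 × 1.265 = 846.09525 ≈ 846.10.

846.10 mWh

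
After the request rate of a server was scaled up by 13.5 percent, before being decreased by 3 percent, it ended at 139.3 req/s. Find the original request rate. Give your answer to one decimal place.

The overall multiplier applied was 1.135 × 0.97 = 1.10095.
So the original request rate was 139.3 ÷ 1.10095 ≈ 126.5 req/s.

126.5 req/s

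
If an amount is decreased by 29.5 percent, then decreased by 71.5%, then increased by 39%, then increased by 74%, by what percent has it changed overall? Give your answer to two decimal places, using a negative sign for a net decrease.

A 29.5% decrease multiplies by 0.705.
Then a 71.5% decrease: 0.705 × 0.285 = 0.200925.
Then a 39% increase: 0.200925 × 1.39 = 0.27928575.
Then a 74% increase: 0.27928575 × 1.74 = 0.485957205.
Overall factor 0.485957205, i.e. -51.40%.

-51.40%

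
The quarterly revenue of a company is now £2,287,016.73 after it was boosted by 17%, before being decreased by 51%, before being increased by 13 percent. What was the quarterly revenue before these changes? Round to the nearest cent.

Undoing the 13% increase: £2,287,016.73 ÷ 1.13 ≈ £2023908.610619.
Undoing the 51% decrease: £2023908.610619 ÷ 0.49 ≈ £4130425.735957.
Undoing the 17% increase: £4130425.735957 ÷ 1.17 ≈ £3,530,278.41.

£3,530,278.41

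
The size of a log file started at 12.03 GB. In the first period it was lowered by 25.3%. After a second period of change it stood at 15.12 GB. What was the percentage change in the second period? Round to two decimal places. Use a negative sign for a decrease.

After the first period: 12.03 × 0.747 = 8.98641.
Second-period multiplier: 15.12 ÷ 8.98641 ≈ 1.682541.
That is a change of 68.25%.

68.25%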